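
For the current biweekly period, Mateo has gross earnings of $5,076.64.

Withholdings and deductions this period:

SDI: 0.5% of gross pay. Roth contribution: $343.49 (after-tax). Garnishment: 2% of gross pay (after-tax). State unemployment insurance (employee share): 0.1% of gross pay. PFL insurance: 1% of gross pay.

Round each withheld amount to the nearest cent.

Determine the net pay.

State unemployment insurance (employee share): $5,076.64 × 0.001 = $5.08
PFL insurance: $5,076.64 × 0.01 = $50.77
SDI: $5,076.64 × 0.005 = $25.38
Garnishment: $5,076.64 × 0.02 = $101.53
Roth contribution: $343.49
Total deductions = $5.08 + $50.77 + $25.38 + $101.53 + $343.49 = $526.25
Net pay = $5,076.64 − $526.25 = $4,550.39

$4,550.39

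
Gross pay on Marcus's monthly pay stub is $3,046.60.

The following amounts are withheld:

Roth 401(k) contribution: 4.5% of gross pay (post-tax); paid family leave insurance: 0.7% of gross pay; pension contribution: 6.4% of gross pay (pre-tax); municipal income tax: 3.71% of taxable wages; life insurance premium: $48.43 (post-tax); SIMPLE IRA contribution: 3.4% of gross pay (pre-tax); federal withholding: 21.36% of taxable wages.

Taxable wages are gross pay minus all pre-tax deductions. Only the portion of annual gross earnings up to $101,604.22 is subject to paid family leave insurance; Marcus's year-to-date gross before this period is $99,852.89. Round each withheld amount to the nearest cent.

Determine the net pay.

Pension contribution: $3,046.60 × 0.064 = $194.98
SIMPLE IRA contribution: $3,046.60 × 0.034 = $103.58
Pre-tax total = $194.98 + $103.58 = $298.56
Taxable wages = $3,046.60 − $298.56 = $2,748.04
Municipal income tax: $2,748.04 × 0.0371 = $101.95
Federal withholding: $2,748.04 × 0.2136 = $586.98
Paid family leave insurance: only $101,604.22 − $99,852.89 = $1,751.33 of this check is subject → $1,751.33 × 0.007 = $12.26
Life insurance premium: $48.43
Roth 401(k) contribution: $3,046.60 × 0.045 = $137.10
Total deductions = $194.98 + $103.58 + $101.95 + $586.98 + $12.26 + $48.43 + $137.10 = $1,185.28
Net pay = $3,046.60 − $1,185.28 = $1,861.32

$1,861.32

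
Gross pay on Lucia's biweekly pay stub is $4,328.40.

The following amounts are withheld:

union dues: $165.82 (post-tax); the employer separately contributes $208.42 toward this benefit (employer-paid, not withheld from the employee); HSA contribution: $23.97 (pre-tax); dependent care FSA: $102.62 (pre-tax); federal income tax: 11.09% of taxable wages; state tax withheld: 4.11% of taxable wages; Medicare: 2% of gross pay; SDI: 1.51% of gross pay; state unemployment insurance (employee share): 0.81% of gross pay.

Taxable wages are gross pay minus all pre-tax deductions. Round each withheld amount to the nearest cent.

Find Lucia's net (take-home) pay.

$3,210.33

Dependent care FSA: $102.62
HSA contribution: $23.97
Pre-tax total = $102.62 + $23.97 = $126.59
Taxable wages = $4,328.40 − $126.59 = $4,201.81
Federal income tax: $4,201.81 × 0.1109 = $465.98
State tax withheld: $4,201.81 × 0.0411 = $172.69
State unemployment insurance (employee share): $4,328.40 × 0.0081 = $35.06
Medicare: $4,328.40 × 0.02 = $86.57
SDI: $4,328.40 × 0.0151 = $65.36
Union dues: $165.82
(Employer's $208.42 toward union dues is not withheld from the employee.)
Total deductions = $102.62 + $23.97 + $465.98 + $172.69 + $35.06 + $86.57 + $65.36 + $165.82 = $1,118.07
Net pay = $4,328.40 − $1,118.07 = $3,210.33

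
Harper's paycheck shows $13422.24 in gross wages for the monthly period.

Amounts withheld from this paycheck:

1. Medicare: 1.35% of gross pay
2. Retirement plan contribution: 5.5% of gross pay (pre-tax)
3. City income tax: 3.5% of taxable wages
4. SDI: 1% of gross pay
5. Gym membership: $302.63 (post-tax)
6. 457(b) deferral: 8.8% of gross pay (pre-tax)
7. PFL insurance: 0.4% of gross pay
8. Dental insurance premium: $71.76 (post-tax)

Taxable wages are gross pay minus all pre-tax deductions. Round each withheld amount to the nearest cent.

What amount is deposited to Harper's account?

$10356.76

Retirement plan contribution: $13422.24 × 0.055 = $738.22
457(b) deferral: $13422.24 × 0.088 = $1181.16
Pre-tax total = $738.22 + $1181.16 = $1919.38
Taxable wages = $13422.24 − $1919.38 = $11502.86
City income tax: $11502.86 × 0.035 = $402.60
PFL insurance: $13422.24 × 0.004 = $53.69
Medicare: $13422.24 × 0.0135 = $181.20
SDI: $13422.24 × 0.01 = $134.22
Dental insurance premium: $71.76
Gym membership: $302.63
Total deductions = $738.22 + $1181.16 + $402.60 + $53.69 + $181.20 + $134.22 + $71.76 + $302.63 = $3065.48
Net pay = $13422.24 − $3065.48 = $10356.76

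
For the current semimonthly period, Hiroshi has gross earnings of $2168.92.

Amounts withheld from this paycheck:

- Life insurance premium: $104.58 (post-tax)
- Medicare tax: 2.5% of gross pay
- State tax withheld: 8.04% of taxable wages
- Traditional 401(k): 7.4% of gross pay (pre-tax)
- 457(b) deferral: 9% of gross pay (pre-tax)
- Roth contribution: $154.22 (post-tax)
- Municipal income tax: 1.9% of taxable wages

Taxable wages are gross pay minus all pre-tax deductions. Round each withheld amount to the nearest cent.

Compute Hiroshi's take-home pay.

$1319.97

457(b) deferral: $2168.92 × 0.09 = $195.20
Traditional 401(k): $2168.92 × 0.074 = $160.50
Pre-tax total = $195.20 + $160.50 = $355.70
Taxable wages = $2168.92 − $355.70 = $1813.22
Municipal income tax: $1813.22 × 0.019 = $34.45
State tax withheld: $1813.22 × 0.0804 = $145.78
Medicare tax: $2168.92 × 0.025 = $54.22
Roth contribution: $154.22
Life insurance premium: $104.58
Total deductions = $195.20 + $160.50 + $34.45 + $145.78 + $54.22 + $154.22 + $104.58 = $848.95
Net pay = $2168.92 − $848.95 = $1319.97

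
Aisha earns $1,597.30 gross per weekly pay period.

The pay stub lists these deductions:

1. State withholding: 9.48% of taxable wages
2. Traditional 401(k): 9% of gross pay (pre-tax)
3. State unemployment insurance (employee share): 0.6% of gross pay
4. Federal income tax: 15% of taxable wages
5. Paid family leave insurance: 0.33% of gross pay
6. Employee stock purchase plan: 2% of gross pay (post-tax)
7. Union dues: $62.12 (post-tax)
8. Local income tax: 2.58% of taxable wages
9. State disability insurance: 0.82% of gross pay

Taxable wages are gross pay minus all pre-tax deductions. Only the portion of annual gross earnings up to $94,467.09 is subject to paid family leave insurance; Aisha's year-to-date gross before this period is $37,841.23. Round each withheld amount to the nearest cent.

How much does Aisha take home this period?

Traditional 401(k): $1,597.30 × 0.09 = $143.76
Taxable wages = $1,597.30 − $143.76 = $1,453.54
Local income tax: $1,453.54 × 0.0258 = $37.50
State withholding: $1,453.54 × 0.0948 = $137.80
Federal income tax: $1,453.54 × 0.15 = $218.03
State disability insurance: $1,597.30 × 0.0082 = $13.10
Paid family leave insurance: cap not yet reached, full $1,597.30 is subject → $1,597.30 × 0.0033 = $5.27
State unemployment insurance (employee share): $1,597.30 × 0.006 = $9.58
Employee stock purchase plan: $1,597.30 × 0.02 = $31.95
Union dues: $62.12
Total deductions = $143.76 + $37.50 + $137.80 + $218.03 + $13.10 + $5.27 + $9.58 + $31.95 + $62.12 = $659.11
Net pay = $1,597.30 − $659.11 = $938.19

$938.19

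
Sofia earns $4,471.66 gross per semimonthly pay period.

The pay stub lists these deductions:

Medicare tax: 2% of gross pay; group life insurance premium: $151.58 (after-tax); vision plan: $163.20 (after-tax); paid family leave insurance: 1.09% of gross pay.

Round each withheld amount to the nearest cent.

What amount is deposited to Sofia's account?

Medicare tax: $4,471.66 × 0.02 = $89.43
Paid family leave insurance: $4,471.66 × 0.0109 = $48.74
Group life insurance premium: $151.58
Vision plan: $163.20
Total deductions = $89.43 + $48.74 + $151.58 + $163.20 = $452.95
Net pay = $4,471.66 − $452.95 = $4,018.71

$4,018.71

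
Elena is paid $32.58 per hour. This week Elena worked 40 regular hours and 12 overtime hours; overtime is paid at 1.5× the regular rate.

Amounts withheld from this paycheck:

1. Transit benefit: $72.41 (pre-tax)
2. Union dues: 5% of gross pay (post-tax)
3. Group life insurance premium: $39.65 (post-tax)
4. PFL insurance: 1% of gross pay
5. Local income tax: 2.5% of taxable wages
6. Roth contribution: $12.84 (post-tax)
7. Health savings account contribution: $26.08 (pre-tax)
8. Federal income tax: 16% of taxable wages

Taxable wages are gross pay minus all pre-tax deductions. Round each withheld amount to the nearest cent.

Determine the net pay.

$1293.92

Regular pay: 40 × $32.58 = $1303.20
Overtime pay: 12 × $32.58 × 1.5 = $586.44
Gross pay = $1303.20 + $586.44 = $1889.64
Health savings account contribution: $26.08
Transit benefit: $72.41
Pre-tax total = $26.08 + $72.41 = $98.49
Taxable wages = $1889.64 − $98.49 = $1791.15
Local income tax: $1791.15 × 0.025 = $44.78
Federal income tax: $1791.15 × 0.16 = $286.58
PFL insurance: $1889.64 × 0.01 = $18.90
Group life insurance premium: $39.65
Roth contribution: $12.84
Union dues: $1889.64 × 0.05 = $94.48
Total deductions = $26.08 + $72.41 + $44.78 + $286.58 + $18.90 + $39.65 + $12.84 + $94.48 = $595.72
Net pay = $1889.64 − $595.72 = $1293.92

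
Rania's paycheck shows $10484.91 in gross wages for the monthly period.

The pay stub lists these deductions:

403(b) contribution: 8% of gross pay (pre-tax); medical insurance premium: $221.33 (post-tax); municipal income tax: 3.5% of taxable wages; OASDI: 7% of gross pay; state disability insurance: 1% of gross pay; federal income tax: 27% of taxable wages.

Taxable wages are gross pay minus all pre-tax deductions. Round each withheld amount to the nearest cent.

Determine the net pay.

$5643.94

403(b) contribution: $10484.91 × 0.08 = $838.79
Taxable wages = $10484.91 − $838.79 = $9646.12
Municipal income tax: $9646.12 × 0.035 = $337.61
Federal income tax: $9646.12 × 0.27 = $2604.45
OASDI: $10484.91 × 0.07 = $733.94
State disability insurance: $10484.91 × 0.01 = $104.85
Medical insurance premium: $221.33
Total deductions = $838.79 + $337.61 + $2604.45 + $733.94 + $104.85 + $221.33 = $4840.97
Net pay = $10484.91 − $4840.97 = $5643.94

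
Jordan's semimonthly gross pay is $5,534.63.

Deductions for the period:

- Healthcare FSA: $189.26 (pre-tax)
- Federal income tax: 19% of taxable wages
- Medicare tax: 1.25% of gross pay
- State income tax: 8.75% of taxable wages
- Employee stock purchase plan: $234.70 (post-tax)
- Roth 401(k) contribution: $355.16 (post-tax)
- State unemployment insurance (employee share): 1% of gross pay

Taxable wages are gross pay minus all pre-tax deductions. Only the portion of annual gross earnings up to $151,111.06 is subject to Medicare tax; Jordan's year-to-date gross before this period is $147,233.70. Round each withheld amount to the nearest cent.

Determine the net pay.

$3,168.35

Healthcare FSA: $189.26
Taxable wages = $5,534.63 − $189.26 = $5,345.37
State income tax: $5,345.37 × 0.0875 = $467.72
Federal income tax: $5,345.37 × 0.19 = $1,015.62
Medicare tax: only $151,111.06 − $147,233.70 = $3,877.36 of this check is subject → $3,877.36 × 0.0125 = $48.47
State unemployment insurance (employee share): $5,534.63 × 0.01 = $55.35
Employee stock purchase plan: $234.70
Roth 401(k) contribution: $355.16
Total deductions = $189.26 + $467.72 + $1,015.62 + $48.47 + $55.35 + $234.70 + $355.16 = $2,366.28
Net pay = $5,534.63 − $2,366.28 = $3,168.35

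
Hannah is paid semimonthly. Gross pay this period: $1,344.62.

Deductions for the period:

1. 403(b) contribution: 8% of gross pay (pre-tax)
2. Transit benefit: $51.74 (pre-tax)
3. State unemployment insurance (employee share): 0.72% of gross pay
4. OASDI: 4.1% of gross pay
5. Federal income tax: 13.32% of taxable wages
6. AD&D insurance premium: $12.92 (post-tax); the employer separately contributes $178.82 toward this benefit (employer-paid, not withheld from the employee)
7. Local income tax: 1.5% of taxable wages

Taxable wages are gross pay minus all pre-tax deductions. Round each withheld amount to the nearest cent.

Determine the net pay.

Transit benefit: $51.74
403(b) contribution: $1,344.62 × 0.08 = $107.57
Pre-tax total = $51.74 + $107.57 = $159.31
Taxable wages = $1,344.62 − $159.31 = $1,185.31
Federal income tax: $1,185.31 × 0.1332 = $157.88
Local income tax: $1,185.31 × 0.015 = $17.78
State unemployment insurance (employee share): $1,344.62 × 0.0072 = $9.68
OASDI: $1,344.62 × 0.041 = $55.13
AD&D insurance premium: $12.92
(Employer's $178.82 toward AD&D insurance premium is not withheld from the employee.)
Total deductions = $51.74 + $107.57 + $157.88 + $17.78 + $9.68 + $55.13 + $12.92 = $412.70
Net pay = $1,344.62 − $412.70 = $931.92

$931.92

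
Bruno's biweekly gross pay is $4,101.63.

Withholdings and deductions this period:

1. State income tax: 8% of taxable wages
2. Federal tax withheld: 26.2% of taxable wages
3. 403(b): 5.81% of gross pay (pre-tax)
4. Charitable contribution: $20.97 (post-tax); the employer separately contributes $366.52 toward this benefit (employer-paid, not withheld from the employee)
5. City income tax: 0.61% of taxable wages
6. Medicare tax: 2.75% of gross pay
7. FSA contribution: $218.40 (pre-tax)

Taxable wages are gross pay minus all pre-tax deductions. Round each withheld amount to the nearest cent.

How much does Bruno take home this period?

$2,242.38

403(b): $4,101.63 × 0.0581 = $238.30
FSA contribution: $218.40
Pre-tax total = $238.30 + $218.40 = $456.70
Taxable wages = $4,101.63 − $456.70 = $3,644.93
City income tax: $3,644.93 × 0.0061 = $22.23
Federal tax withheld: $3,644.93 × 0.262 = $954.97
State income tax: $3,644.93 × 0.08 = $291.59
Medicare tax: $4,101.63 × 0.0275 = $112.79
Charitable contribution: $20.97
(Employer's $366.52 toward charitable contribution is not withheld from the employee.)
Total deductions = $238.30 + $218.40 + $22.23 + $954.97 + $291.59 + $112.79 + $20.97 = $1,859.25
Net pay = $4,101.63 − $1,859.25 = $2,242.38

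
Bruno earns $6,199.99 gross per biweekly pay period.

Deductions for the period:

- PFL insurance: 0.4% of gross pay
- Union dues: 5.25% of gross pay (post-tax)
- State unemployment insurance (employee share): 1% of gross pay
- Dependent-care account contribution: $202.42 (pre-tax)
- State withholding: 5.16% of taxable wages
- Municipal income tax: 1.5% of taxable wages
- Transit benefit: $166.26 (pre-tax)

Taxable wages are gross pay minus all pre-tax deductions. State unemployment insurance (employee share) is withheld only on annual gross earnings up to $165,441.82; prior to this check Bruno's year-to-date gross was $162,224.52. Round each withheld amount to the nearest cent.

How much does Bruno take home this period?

$5,060.47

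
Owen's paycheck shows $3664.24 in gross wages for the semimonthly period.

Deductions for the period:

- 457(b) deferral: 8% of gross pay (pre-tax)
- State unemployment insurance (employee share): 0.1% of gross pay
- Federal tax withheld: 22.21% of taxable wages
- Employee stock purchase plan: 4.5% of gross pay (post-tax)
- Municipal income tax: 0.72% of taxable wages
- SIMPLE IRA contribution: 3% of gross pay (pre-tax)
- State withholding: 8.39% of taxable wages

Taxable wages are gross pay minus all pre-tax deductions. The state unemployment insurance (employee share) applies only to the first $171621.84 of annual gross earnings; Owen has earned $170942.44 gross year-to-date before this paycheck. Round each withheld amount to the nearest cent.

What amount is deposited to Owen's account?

$2074.20

SIMPLE IRA contribution: $3664.24 × 0.03 = $109.93
457(b) deferral: $3664.24 × 0.08 = $293.14
Pre-tax total = $109.93 + $293.14 = $403.07
Taxable wages = $3664.24 − $403.07 = $3261.17
State withholding: $3261.17 × 0.0839 = $273.61
Federal tax withheld: $3261.17 × 0.2221 = $724.31
Municipal income tax: $3261.17 × 0.0072 = $23.48
State unemployment insurance (employee share): only $171621.84 − $170942.44 = $679.40 of this check is subject → $679.40 × 0.001 = $0.68
Employee stock purchase plan: $3664.24 × 0.045 = $164.89
Total deductions = $109.93 + $293.14 + $273.61 + $724.31 + $23.48 + $0.68 + $164.89 = $1590.04
Net pay = $3664.24 − $1590.04 = $2074.20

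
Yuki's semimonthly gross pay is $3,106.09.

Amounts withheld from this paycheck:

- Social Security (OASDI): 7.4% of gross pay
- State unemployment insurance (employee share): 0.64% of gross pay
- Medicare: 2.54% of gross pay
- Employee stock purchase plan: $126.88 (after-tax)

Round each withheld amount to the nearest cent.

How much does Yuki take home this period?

Medicare: $3,106.09 × 0.0254 = $78.89
State unemployment insurance (employee share): $3,106.09 × 0.0064 = $19.88
Social Security (OASDI): $3,106.09 × 0.074 = $229.85
Employee stock purchase plan: $126.88
Total deductions = $78.89 + $19.88 + $229.85 + $126.88 = $455.50
Net pay = $3,106.09 − $455.50 = $2,650.59

$2,650.59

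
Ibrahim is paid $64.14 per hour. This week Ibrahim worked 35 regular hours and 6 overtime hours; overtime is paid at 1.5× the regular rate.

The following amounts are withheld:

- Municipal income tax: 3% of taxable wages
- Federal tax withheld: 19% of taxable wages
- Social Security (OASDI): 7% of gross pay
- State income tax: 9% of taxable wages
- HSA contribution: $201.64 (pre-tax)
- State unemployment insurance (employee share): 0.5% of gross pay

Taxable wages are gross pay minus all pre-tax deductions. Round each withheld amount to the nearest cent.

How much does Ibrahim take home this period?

Regular pay: 35 × $64.14 = $2244.90
Overtime pay: 6 × $64.14 × 1.5 = $577.26
Gross pay = $2244.90 + $577.26 = $2822.16
HSA contribution: $201.64
Taxable wages = $2822.16 − $201.64 = $2620.52
State income tax: $2620.52 × 0.09 = $235.85
Municipal income tax: $2620.52 × 0.03 = $78.62
Federal tax withheld: $2620.52 × 0.19 = $497.90
Social Security (OASDI): $2822.16 × 0.07 = $197.55
State unemployment insurance (employee share): $2822.16 × 0.005 = $14.11
Total deductions = $201.64 + $235.85 + $78.62 + $497.90 + $197.55 + $14.11 = $1225.67
Net pay = $2822.16 − $1225.67 = $1596.49

$1596.49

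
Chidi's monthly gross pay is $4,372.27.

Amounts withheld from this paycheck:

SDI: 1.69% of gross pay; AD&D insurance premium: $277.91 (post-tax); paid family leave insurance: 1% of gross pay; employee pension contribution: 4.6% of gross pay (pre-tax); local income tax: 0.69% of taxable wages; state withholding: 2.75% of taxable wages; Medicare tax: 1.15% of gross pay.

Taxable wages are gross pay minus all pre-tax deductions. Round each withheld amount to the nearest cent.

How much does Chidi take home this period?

Employee pension contribution: $4,372.27 × 0.046 = $201.12
Taxable wages = $4,372.27 − $201.12 = $4,171.15
State withholding: $4,171.15 × 0.0275 = $114.71
Local income tax: $4,171.15 × 0.0069 = $28.78
Paid family leave insurance: $4,372.27 × 0.01 = $43.72
SDI: $4,372.27 × 0.0169 = $73.89
Medicare tax: $4,372.27 × 0.0115 = $50.28
AD&D insurance premium: $277.91
Total deductions = $201.12 + $114.71 + $28.78 + $43.72 + $73.89 + $50.28 + $277.91 = $790.41
Net pay = $4,372.27 − $790.41 = $3,581.86

$3,581.86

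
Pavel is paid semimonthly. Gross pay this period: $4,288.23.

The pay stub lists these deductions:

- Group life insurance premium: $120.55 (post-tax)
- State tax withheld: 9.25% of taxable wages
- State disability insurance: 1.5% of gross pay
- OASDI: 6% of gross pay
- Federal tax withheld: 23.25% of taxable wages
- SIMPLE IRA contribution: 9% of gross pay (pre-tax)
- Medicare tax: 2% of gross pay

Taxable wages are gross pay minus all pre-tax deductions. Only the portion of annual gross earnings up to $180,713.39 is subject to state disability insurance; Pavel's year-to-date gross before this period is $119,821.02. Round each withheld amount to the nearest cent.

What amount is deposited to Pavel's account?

$2,106.13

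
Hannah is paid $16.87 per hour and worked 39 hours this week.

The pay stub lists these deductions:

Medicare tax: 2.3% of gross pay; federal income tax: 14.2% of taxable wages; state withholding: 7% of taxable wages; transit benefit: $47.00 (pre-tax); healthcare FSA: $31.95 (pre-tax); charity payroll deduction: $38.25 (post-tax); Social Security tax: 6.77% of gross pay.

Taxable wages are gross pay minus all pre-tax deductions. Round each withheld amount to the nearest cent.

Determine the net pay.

Gross pay: 39 × $16.87 = $657.93
Healthcare FSA: $31.95
Transit benefit: $47.00
Pre-tax total = $31.95 + $47.00 = $78.95
Taxable wages = $657.93 − $78.95 = $578.98
Federal income tax: $578.98 × 0.142 = $82.22
State withholding: $578.98 × 0.07 = $40.53
Social Security tax: $657.93 × 0.0677 = $44.54
Medicare tax: $657.93 × 0.023 = $15.13
Charity payroll deduction: $38.25
Total deductions = $31.95 + $47.00 + $82.22 + $40.53 + $44.54 + $15.13 + $38.25 = $299.62
Net pay = $657.93 − $299.62 = $358.31

$358.31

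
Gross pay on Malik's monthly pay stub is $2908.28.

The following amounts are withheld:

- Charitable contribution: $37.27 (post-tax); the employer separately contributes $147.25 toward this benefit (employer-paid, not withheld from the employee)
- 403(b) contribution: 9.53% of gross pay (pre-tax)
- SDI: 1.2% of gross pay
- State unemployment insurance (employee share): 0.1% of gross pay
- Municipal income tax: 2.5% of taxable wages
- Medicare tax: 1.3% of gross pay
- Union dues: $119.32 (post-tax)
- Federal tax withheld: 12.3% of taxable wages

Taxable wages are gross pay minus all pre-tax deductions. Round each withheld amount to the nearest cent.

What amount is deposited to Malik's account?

403(b) contribution: $2908.28 × 0.0953 = $277.16
Taxable wages = $2908.28 − $277.16 = $2631.12
Municipal income tax: $2631.12 × 0.025 = $65.78
Federal tax withheld: $2631.12 × 0.123 = $323.63
State unemployment insurance (employee share): $2908.28 × 0.001 = $2.91
Medicare tax: $2908.28 × 0.013 = $37.81
SDI: $2908.28 × 0.012 = $34.90
Charitable contribution: $37.27
Union dues: $119.32
(Employer's $147.25 toward charitable contribution is not withheld from the employee.)
Total deductions = $277.16 + $65.78 + $323.63 + $2.91 + $37.81 + $34.90 + $37.27 + $119.32 = $898.78
Net pay = $2908.28 − $898.78 = $2009.50

$2009.50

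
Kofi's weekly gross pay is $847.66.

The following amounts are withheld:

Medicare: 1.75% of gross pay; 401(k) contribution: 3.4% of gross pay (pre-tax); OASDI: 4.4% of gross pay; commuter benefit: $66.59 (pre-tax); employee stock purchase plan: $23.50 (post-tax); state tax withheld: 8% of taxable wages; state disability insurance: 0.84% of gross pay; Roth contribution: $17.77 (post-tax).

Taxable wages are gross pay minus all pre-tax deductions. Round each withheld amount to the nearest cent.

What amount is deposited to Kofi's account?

Commuter benefit: $66.59
401(k) contribution: $847.66 × 0.034 = $28.82
Pre-tax total = $66.59 + $28.82 = $95.41
Taxable wages = $847.66 − $95.41 = $752.25
State tax withheld: $752.25 × 0.08 = $60.18
OASDI: $847.66 × 0.044 = $37.30
Medicare: $847.66 × 0.0175 = $14.83
State disability insurance: $847.66 × 0.0084 = $7.12
Employee stock purchase plan: $23.50
Roth contribution: $17.77
Total deductions = $66.59 + $28.82 + $60.18 + $37.30 + $14.83 + $7.12 + $23.50 + $17.77 = $256.11
Net pay = $847.66 − $256.11 = $591.55

$591.55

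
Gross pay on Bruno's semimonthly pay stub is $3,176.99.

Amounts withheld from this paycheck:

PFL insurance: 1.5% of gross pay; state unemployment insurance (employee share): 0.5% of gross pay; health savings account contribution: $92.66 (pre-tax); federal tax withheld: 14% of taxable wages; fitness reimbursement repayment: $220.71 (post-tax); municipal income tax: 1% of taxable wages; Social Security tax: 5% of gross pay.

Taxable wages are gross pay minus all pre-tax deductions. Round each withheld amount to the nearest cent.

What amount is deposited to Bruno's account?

$2,178.59

Health savings account contribution: $92.66
Taxable wages = $3,176.99 − $92.66 = $3,084.33
Federal tax withheld: $3,084.33 × 0.14 = $431.81
Municipal income tax: $3,084.33 × 0.01 = $30.84
PFL insurance: $3,176.99 × 0.015 = $47.65
State unemployment insurance (employee share): $3,176.99 × 0.005 = $15.88
Social Security tax: $3,176.99 × 0.05 = $158.85
Fitness reimbursement repayment: $220.71
Total deductions = $92.66 + $431.81 + $30.84 + $47.65 + $15.88 + $158.85 + $220.71 = $998.40
Net pay = $3,176.99 − $998.40 = $2,178.59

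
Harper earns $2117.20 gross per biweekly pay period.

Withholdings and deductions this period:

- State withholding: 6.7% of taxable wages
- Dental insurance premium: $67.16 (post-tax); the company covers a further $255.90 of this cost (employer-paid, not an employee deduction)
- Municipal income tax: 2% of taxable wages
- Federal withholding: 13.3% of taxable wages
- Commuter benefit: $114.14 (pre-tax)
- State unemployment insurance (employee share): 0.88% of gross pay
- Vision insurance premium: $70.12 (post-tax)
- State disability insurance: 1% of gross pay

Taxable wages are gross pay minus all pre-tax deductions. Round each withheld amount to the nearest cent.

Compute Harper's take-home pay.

$1385.30

Commuter benefit: $114.14
Taxable wages = $2117.20 − $114.14 = $2003.06
Federal withholding: $2003.06 × 0.133 = $266.41
Municipal income tax: $2003.06 × 0.02 = $40.06
State withholding: $2003.06 × 0.067 = $134.21
State unemployment insurance (employee share): $2117.20 × 0.0088 = $18.63
State disability insurance: $2117.20 × 0.01 = $21.17
Dental insurance premium: $67.16
Vision insurance premium: $70.12
(Employer's $255.90 toward dental insurance premium is not withheld from the employee.)
Total deductions = $114.14 + $266.41 + $40.06 + $134.21 + $18.63 + $21.17 + $67.16 + $70.12 = $731.90
Net pay = $2117.20 − $731.90 = $1385.30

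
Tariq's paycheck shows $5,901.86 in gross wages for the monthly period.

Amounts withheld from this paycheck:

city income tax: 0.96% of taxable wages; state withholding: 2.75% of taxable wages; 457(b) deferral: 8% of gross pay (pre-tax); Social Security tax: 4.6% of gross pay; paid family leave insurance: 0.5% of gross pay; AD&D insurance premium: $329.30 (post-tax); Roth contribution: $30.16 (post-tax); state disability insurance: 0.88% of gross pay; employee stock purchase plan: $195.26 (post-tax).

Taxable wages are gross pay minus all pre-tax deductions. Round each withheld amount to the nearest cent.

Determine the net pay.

$4,320.60

457(b) deferral: $5,901.86 × 0.08 = $472.15
Taxable wages = $5,901.86 − $472.15 = $5,429.71
City income tax: $5,429.71 × 0.0096 = $52.13
State withholding: $5,429.71 × 0.0275 = $149.32
State disability insurance: $5,901.86 × 0.0088 = $51.94
Paid family leave insurance: $5,901.86 × 0.005 = $29.51
Social Security tax: $5,901.86 × 0.046 = $271.49
Roth contribution: $30.16
AD&D insurance premium: $329.30
Employee stock purchase plan: $195.26
Total deductions = $472.15 + $52.13 + $149.32 + $51.94 + $29.51 + $271.49 + $30.16 + $329.30 + $195.26 = $1,581.26
Net pay = $5,901.86 − $1,581.26 = $4,320.60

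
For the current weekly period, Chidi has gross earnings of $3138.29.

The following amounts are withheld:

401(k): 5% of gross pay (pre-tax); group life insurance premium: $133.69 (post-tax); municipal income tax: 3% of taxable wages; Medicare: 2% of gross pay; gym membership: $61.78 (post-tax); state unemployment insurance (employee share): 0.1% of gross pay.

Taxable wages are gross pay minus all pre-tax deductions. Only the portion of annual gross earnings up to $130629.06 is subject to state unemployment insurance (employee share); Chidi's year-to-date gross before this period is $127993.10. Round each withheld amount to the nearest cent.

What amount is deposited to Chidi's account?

401(k): $3138.29 × 0.05 = $156.91
Taxable wages = $3138.29 − $156.91 = $2981.38
Municipal income tax: $2981.38 × 0.03 = $89.44
State unemployment insurance (employee share): only $130629.06 − $127993.10 = $2635.96 of this check is subject → $2635.96 × 0.001 = $2.64
Medicare: $3138.29 × 0.02 = $62.77
Gym membership: $61.78
Group life insurance premium: $133.69
Total deductions = $156.91 + $89.44 + $2.64 + $62.77 + $61.78 + $133.69 = $507.23
Net pay = $3138.29 − $507.23 = $2631.06

$2631.06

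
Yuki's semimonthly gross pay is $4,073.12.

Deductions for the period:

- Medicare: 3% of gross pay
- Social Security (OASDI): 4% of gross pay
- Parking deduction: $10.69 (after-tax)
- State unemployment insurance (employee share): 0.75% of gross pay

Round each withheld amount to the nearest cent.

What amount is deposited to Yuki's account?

$3,746.77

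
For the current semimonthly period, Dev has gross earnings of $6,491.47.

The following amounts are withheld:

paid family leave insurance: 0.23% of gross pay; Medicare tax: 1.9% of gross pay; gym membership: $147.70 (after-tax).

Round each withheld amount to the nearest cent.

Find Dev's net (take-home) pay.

$6,205.50

Medicare tax: $6,491.47 × 0.019 = $123.34
Paid family leave insurance: $6,491.47 × 0.0023 = $14.93
Gym membership: $147.70
Total deductions = $123.34 + $14.93 + $147.70 = $285.97
Net pay = $6,491.47 − $285.97 = $6,205.50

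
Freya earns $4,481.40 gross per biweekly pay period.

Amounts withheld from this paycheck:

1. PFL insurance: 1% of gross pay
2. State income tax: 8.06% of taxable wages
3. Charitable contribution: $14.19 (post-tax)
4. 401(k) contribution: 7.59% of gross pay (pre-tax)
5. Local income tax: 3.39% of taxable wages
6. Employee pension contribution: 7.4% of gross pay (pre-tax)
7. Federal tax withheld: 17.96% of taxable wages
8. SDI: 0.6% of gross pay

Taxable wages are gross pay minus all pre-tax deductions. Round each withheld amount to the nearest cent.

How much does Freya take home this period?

$2,603.33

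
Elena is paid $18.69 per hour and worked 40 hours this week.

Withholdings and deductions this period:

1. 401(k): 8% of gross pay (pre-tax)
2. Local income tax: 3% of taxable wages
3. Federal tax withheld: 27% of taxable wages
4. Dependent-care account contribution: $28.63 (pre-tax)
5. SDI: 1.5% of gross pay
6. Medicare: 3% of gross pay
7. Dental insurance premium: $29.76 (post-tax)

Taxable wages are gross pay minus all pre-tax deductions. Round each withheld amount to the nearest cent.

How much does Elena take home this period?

$398.02

Gross pay: 40 × $18.69 = $747.60
Dependent-care account contribution: $28.63
401(k): $747.60 × 0.08 = $59.81
Pre-tax total = $28.63 + $59.81 = $88.44
Taxable wages = $747.60 − $88.44 = $659.16
Local income tax: $659.16 × 0.03 = $19.77
Federal tax withheld: $659.16 × 0.27 = $177.97
SDI: $747.60 × 0.015 = $11.21
Medicare: $747.60 × 0.03 = $22.43
Dental insurance premium: $29.76
Total deductions = $28.63 + $59.81 + $19.77 + $177.97 + $11.21 + $22.43 + $29.76 = $349.58
Net pay = $747.60 − $349.58 = $398.02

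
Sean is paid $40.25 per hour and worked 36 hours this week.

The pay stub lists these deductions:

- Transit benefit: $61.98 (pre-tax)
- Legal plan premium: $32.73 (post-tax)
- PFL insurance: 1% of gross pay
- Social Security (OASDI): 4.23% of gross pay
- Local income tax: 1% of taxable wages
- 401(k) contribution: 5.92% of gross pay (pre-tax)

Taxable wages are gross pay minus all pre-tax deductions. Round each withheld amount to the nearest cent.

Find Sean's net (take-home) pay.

Gross pay: 36 × $40.25 = $1,449.00
401(k) contribution: $1,449.00 × 0.0592 = $85.78
Transit benefit: $61.98
Pre-tax total = $85.78 + $61.98 = $147.76
Taxable wages = $1,449.00 − $147.76 = $1,301.24
Local income tax: $1,301.24 × 0.01 = $13.01
PFL insurance: $1,449.00 × 0.01 = $14.49
Social Security (OASDI): $1,449.00 × 0.0423 = $61.29
Legal plan premium: $32.73
Total deductions = $85.78 + $61.98 + $13.01 + $14.49 + $61.29 + $32.73 = $269.28
Net pay = $1,449.00 − $269.28 = $1,179.72

$1,179.72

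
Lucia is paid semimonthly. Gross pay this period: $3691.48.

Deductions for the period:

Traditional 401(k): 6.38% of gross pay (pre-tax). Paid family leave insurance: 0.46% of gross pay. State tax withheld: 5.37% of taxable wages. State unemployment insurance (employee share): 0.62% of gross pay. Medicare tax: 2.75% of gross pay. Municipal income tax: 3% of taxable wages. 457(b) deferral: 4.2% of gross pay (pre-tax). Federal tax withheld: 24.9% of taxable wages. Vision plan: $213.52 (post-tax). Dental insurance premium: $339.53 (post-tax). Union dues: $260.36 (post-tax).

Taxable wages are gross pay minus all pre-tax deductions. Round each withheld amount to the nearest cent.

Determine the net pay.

$1247.90

Traditional 401(k): $3691.48 × 0.0638 = $235.52
457(b) deferral: $3691.48 × 0.042 = $155.04
Pre-tax total = $235.52 + $155.04 = $390.56
Taxable wages = $3691.48 − $390.56 = $3300.92
Municipal income tax: $3300.92 × 0.03 = $99.03
Federal tax withheld: $3300.92 × 0.249 = $821.93
State tax withheld: $3300.92 × 0.0537 = $177.26
Medicare tax: $3691.48 × 0.0275 = $101.52
State unemployment insurance (employee share): $3691.48 × 0.0062 = $22.89
Paid family leave insurance: $3691.48 × 0.0046 = $16.98
Dental insurance premium: $339.53
Union dues: $260.36
Vision plan: $213.52
Total deductions = $235.52 + $155.04 + $99.03 + $821.93 + $177.26 + $101.52 + $22.89 + $16.98 + $339.53 + $260.36 + $213.52 = $2443.58
Net pay = $3691.48 − $2443.58 = $1247.90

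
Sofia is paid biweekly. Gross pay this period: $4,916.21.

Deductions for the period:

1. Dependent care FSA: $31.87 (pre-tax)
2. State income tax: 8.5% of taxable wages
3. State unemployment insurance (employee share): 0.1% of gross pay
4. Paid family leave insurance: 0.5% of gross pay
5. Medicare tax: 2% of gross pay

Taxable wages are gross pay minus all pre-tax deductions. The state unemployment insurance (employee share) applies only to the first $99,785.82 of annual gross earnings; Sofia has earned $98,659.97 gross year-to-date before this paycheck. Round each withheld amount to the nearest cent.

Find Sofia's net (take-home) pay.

$4,345.14

Dependent care FSA: $31.87
Taxable wages = $4,916.21 − $31.87 = $4,884.34
State income tax: $4,884.34 × 0.085 = $415.17
Paid family leave insurance: $4,916.21 × 0.005 = $24.58
State unemployment insurance (employee share): only $99,785.82 − $98,659.97 = $1,125.85 of this check is subject → $1,125.85 × 0.001 = $1.13
Medicare tax: $4,916.21 × 0.02 = $98.32
Total deductions = $31.87 + $415.17 + $24.58 + $1.13 + $98.32 = $571.07
Net pay = $4,916.21 − $571.07 = $4,345.14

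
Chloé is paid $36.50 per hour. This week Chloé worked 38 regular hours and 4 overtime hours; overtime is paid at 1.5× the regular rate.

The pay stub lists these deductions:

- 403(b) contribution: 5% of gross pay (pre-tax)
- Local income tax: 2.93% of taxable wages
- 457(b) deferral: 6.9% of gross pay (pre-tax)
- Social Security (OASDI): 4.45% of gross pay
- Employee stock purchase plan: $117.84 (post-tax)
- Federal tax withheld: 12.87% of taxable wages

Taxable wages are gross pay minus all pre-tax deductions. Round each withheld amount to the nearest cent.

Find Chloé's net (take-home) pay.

Regular pay: 38 × $36.50 = $1387.00
Overtime pay: 4 × $36.50 × 1.5 = $219.00
Gross pay = $1387.00 + $219.00 = $1606.00
403(b) contribution: $1606.00 × 0.05 = $80.30
457(b) deferral: $1606.00 × 0.069 = $110.81
Pre-tax total = $80.30 + $110.81 = $191.11
Taxable wages = $1606.00 − $191.11 = $1414.89
Local income tax: $1414.89 × 0.0293 = $41.46
Federal tax withheld: $1414.89 × 0.1287 = $182.10
Social Security (OASDI): $1606.00 × 0.0445 = $71.47
Employee stock purchase plan: $117.84
Total deductions = $80.30 + $110.81 + $41.46 + $182.10 + $71.47 + $117.84 = $603.98
Net pay = $1606.00 − $603.98 = $1002.02

$1002.02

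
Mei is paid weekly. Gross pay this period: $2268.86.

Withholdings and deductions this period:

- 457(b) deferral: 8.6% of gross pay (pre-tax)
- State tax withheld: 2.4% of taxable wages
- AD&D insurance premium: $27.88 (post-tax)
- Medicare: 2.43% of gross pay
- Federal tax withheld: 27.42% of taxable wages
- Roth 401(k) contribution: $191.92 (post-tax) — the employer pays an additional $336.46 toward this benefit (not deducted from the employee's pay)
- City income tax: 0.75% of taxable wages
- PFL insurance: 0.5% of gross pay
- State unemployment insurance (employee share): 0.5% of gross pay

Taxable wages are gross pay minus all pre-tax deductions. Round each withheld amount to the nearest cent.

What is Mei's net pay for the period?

$1142.19

457(b) deferral: $2268.86 × 0.086 = $195.12
Taxable wages = $2268.86 − $195.12 = $2073.74
State tax withheld: $2073.74 × 0.024 = $49.77
City income tax: $2073.74 × 0.0075 = $15.55
Federal tax withheld: $2073.74 × 0.2742 = $568.62
PFL insurance: $2268.86 × 0.005 = $11.34
Medicare: $2268.86 × 0.0243 = $55.13
State unemployment insurance (employee share): $2268.86 × 0.005 = $11.34
Roth 401(k) contribution: $191.92
AD&D insurance premium: $27.88
(Employer's $336.46 toward Roth 401(k) contribution is not withheld from the employee.)
Total deductions = $195.12 + $49.77 + $15.55 + $568.62 + $11.34 + $55.13 + $11.34 + $191.92 + $27.88 = $1126.67
Net pay = $2268.86 − $1126.67 = $1142.19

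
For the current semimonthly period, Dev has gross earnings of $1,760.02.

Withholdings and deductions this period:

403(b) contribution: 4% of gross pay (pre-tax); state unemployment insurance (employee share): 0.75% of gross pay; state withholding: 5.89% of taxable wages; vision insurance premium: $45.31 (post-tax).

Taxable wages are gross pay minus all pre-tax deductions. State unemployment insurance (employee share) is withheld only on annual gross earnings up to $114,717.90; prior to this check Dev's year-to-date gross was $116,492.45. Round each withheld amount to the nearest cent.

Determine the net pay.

403(b) contribution: $1,760.02 × 0.04 = $70.40
Taxable wages = $1,760.02 − $70.40 = $1,689.62
State withholding: $1,689.62 × 0.0589 = $99.52
State unemployment insurance (employee share): annual cap $114,717.90 already reached (YTD $116,492.45), so $0.00
Vision insurance premium: $45.31
Total deductions = $70.40 + $99.52 + $0.00 + $45.31 = $215.23
Net pay = $1,760.02 − $215.23 = $1,544.79

$1,544.79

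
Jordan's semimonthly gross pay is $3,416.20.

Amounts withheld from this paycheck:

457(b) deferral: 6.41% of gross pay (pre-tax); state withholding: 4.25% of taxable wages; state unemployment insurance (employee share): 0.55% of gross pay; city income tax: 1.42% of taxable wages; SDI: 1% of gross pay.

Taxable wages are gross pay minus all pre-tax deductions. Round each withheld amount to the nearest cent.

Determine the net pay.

$2,962.99

457(b) deferral: $3,416.20 × 0.0641 = $218.98
Taxable wages = $3,416.20 − $218.98 = $3,197.22
State withholding: $3,197.22 × 0.0425 = $135.88
City income tax: $3,197.22 × 0.0142 = $45.40
State unemployment insurance (employee share): $3,416.20 × 0.0055 = $18.79
SDI: $3,416.20 × 0.01 = $34.16
Total deductions = $218.98 + $135.88 + $45.40 + $18.79 + $34.16 = $453.21
Net pay = $3,416.20 − $453.21 = $2,962.99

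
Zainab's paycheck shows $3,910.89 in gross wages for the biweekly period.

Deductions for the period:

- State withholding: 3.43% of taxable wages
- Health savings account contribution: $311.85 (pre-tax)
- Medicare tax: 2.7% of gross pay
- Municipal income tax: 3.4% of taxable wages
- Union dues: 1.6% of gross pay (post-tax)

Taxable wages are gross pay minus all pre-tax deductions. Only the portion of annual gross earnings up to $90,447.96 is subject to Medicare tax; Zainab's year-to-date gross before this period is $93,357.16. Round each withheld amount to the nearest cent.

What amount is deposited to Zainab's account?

Health savings account contribution: $311.85
Taxable wages = $3,910.89 − $311.85 = $3,599.04
Municipal income tax: $3,599.04 × 0.034 = $122.37
State withholding: $3,599.04 × 0.0343 = $123.45
Medicare tax: annual cap $90,447.96 already reached (YTD $93,357.16), so $0.00
Union dues: $3,910.89 × 0.016 = $62.57
Total deductions = $311.85 + $122.37 + $123.45 + $0.00 + $62.57 = $620.24
Net pay = $3,910.89 − $620.24 = $3,290.65

$3,290.65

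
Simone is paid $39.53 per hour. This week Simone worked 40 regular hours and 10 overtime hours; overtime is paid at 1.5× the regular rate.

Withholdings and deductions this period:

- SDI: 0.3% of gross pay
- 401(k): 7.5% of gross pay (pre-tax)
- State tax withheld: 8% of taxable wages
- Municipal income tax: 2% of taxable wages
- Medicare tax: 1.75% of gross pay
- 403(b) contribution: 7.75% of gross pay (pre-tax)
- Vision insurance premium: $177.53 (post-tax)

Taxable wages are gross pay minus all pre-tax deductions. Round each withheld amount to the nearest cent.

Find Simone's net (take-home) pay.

$1,436.23

Regular pay: 40 × $39.53 = $1,581.20
Overtime pay: 10 × $39.53 × 1.5 = $592.95
Gross pay = $1,581.20 + $592.95 = $2,174.15
401(k): $2,174.15 × 0.075 = $163.06
403(b) contribution: $2,174.15 × 0.0775 = $168.50
Pre-tax total = $163.06 + $168.50 = $331.56
Taxable wages = $2,174.15 − $331.56 = $1,842.59
Municipal income tax: $1,842.59 × 0.02 = $36.85
State tax withheld: $1,842.59 × 0.08 = $147.41
Medicare tax: $2,174.15 × 0.0175 = $38.05
SDI: $2,174.15 × 0.003 = $6.52
Vision insurance premium: $177.53
Total deductions = $163.06 + $168.50 + $36.85 + $147.41 + $38.05 + $6.52 + $177.53 = $737.92
Net pay = $2,174.15 − $737.92 = $1,436.23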